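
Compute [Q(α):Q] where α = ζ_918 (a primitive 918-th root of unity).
[Q(α):Q] = 288

The minimal polynomial of ζ_918 over Q is the 918-th cyclotomic polynomial Φ_918(x), which is irreducible over Q and has degree φ(918) = 288. Hence [Q(α):Q] = φ(918) = 288.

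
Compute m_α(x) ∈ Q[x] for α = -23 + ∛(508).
m_α(x) = x^3 + 69x^2 + 1587x + 11659

Set β = α + 23 = ∛(508), so β^3 = 508. Then (α + 23)^3 - 508 = 0, i.e. α is a root of g(x) = (x + 23)^3 - 508 = x^3 + 69x^2 + 1587x + 11659. Since g(x) = h(x + 23) where h(x) = x^3 - 508, and h is irreducible over Q (because 508 is not a perfect cube, so h has no rational root, and a monic cubic with no rational root is irreducible), g is also irreducible (irreducibility is preserved under the substitution x → x + 23). Hence m_α(x) = x^3 + 69x^2 + 1587x + 11659.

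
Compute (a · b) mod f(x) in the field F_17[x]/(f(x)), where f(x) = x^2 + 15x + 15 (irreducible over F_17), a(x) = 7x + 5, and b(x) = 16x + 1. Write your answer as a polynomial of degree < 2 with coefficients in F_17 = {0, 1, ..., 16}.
a · b ≡ 5x + 8 (mod f(x))

Multiply in F_17[x]: a(x)·b(x) = (7x + 5)·(16x + 1) = 10x^2 + 2x + 5. This has degree ≥ 2, so divide by f(x) over F_17: 10x^2 + 2x + 5 = (10)·(x^2 + 15x + 15) + (5x + 8). Hence a·b ≡ 5x + 8 (mod f). (F_17[x]/(f) is a field with 17^2 = 289 elements since f is irreducible of degree 2.)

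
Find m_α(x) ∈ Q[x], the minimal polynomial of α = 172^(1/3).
m_α(x) = x^3 - 172

α satisfies α^3 = 172, so x^3 - 172 annihilates α. By the rational root test, a rational root p/q (in lowest terms) of x^3 - 172 would satisfy p^3 = 172 q^3, forcing q = 1 and p^3 = 172; but 172 is not a perfect cube, contradiction. A monic cubic over Q with no rational root is irreducible (any nontrivial factorization would include a linear factor). Hence x^3 - 172 is the minimal polynomial of α, and in particular [Q(α):Q] = 3.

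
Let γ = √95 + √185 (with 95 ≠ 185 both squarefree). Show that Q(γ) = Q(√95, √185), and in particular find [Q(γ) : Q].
[Q(γ) : Q] = 4 (equivalently, Q(γ) = Q(√95, √185))

Obviously Q(γ) ⊆ Q(√95, √185), and [Q(√95, √185):Q] = 4 (since 95, 185 are distinct squarefree integers > 1 with 17575 not a perfect square). To show equality we compute the minimal polynomial of γ. From γ = √95 + √185: γ^2 = 95 + 2√(17575) + 185 = 280 + 2√(17575), so γ^2 - 280 = 2√(17575); squaring, (γ^2 - 280)^2 = 4·17575, i.e. γ^4 - 560γ^2 + 78400 - 70300 = 0, i.e. γ^4 - 560γ^2 + 8100 = 0. So γ is a root of x^4 - 560x^2 + 8100. This polynomial is irreducible over Q: it has no rational root (each ±√95 ± √185 is irrational), and any factorization into two quadratics over Q would force √(17575) ∈ Q (pairing opposite roots) or √95, √185 ∈ Q (other pairings), all impossible. Hence [Q(γ):Q] = 4 = [Q(√95, √185):Q], so Q(γ) = Q(√95, √185).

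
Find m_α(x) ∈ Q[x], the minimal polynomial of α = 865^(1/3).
m_α(x) = x^3 - 865

α satisfies α^3 = 865, so x^3 - 865 annihilates α. By the rational root test, a rational root p/q (in lowest terms) of x^3 - 865 would satisfy p^3 = 865 q^3, forcing q = 1 and p^3 = 865; but 865 is not a perfect cube, contradiction. A monic cubic over Q with no rational root is irreducible (any nontrivial factorization would include a linear factor). Hence x^3 - 865 is the minimal polynomial of α, and in particular [Q(α):Q] = 3.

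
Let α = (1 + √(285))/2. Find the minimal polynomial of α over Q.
m_α(x) = x^2 - x - 71

From 2α - 1 = √(285), squaring gives (2α - 1)^2 = 285, i.e. 4α^2 - 4α + 1 = 285, so α^2 - α + (1 - 285)/4 = 0. Since 285 ≡ 1 (mod 4), (1 - 285)/4 = -71 ∈ Z. The polynomial x^2 - x - 71 has discriminant 1 - 4·(-71) = 285, which is not a perfect square in Q (d = 285 is squarefree and ≠ 1), so x^2 - x - 71 is irreducible over Q. It is the minimal polynomial of α.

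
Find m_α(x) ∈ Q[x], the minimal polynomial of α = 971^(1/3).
m_α(x) = x^3 - 971

α satisfies α^3 = 971, so x^3 - 971 annihilates α. By the rational root test, a rational root p/q (in lowest terms) of x^3 - 971 would satisfy p^3 = 971 q^3, forcing q = 1 and p^3 = 971; but 971 is not a perfect cube, contradiction. A monic cubic over Q with no rational root is irreducible (any nontrivial factorization would include a linear factor). Hence x^3 - 971 is the minimal polynomial of α, and in particular [Q(α):Q] = 3.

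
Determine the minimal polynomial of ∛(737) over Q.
m_α(x) = x^3 - 737

α satisfies α^3 = 737, so x^3 - 737 annihilates α. By the rational root test, a rational root p/q (in lowest terms) of x^3 - 737 would satisfy p^3 = 737 q^3, forcing q = 1 and p^3 = 737; but 737 is not a perfect cube, contradiction. A monic cubic over Q with no rational root is irreducible (any nontrivial factorization would include a linear factor). Hence x^3 - 737 is the minimal polynomial of α, and in particular [Q(α):Q] = 3.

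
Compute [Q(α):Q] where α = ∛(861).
[Q(α):Q] = 3

The minimal polynomial of α is x^3 - 861, irreducible over Q since 861 is not a perfect cube (so x^3 - 861 has no rational root). Hence [Q(α):Q] = deg(m_α) = 3.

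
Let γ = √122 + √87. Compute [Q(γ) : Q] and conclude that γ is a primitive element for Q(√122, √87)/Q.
[Q(γ) : Q] = 4 (equivalently, Q(γ) = Q(√122, √87))

Obviously Q(γ) ⊆ Q(√122, √87), and [Q(√122, √87):Q] = 4 (since 122, 87 are distinct squarefree integers > 1 with 10614 not a perfect square). To show equality we compute the minimal polynomial of γ. From γ = √122 + √87: γ^2 = 122 + 2√(10614) + 87 = 209 + 2√(10614), so γ^2 - 209 = 2√(10614); squaring, (γ^2 - 209)^2 = 4·10614, i.e. γ^4 - 418γ^2 + 43681 - 42456 = 0, i.e. γ^4 - 418γ^2 + 1225 = 0. So γ is a root of x^4 - 418x^2 + 1225. This polynomial is irreducible over Q: it has no rational root (each ±√122 ± √87 is irrational), and any factorization into two quadratics over Q would force √(10614) ∈ Q (pairing opposite roots) or √122, √87 ∈ Q (other pairings), all impossible. Hence [Q(γ):Q] = 4 = [Q(√122, √87):Q], so Q(γ) = Q(√122, √87).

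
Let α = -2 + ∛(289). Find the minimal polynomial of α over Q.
m_α(x) = x^3 + 6x^2 + 12x - 281

Set β = α + 2 = ∛(289), so β^3 = 289. Then (α + 2)^3 - 289 = 0, i.e. α is a root of g(x) = (x + 2)^3 - 289 = x^3 + 6x^2 + 12x - 281. Since g(x) = h(x + 2) where h(x) = x^3 - 289, and h is irreducible over Q (because 289 is not a perfect cube, so h has no rational root, and a monic cubic with no rational root is irreducible), g is also irreducible (irreducibility is preserved under the substitution x → x + 2). Hence m_α(x) = x^3 + 6x^2 + 12x - 281.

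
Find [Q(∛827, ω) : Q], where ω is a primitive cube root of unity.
[Q(∛827, ω) : Q] = 6

[Q(∛827):Q] = 3 (min poly x^3 - 827, irreducible since 827 is not a perfect cube). [Q(ω):Q] = 2 (min poly x^2 + x + 1). Since Q(∛827) ⊂ R and ω ∉ R, we have ω ∉ Q(∛827), so x^2 + x + 1 remains irreducible over Q(∛827) and [Q(∛827, ω) : Q(∛827)] = 2. By the tower law, [Q(∛827, ω) : Q] = 3 · 2 = 6. (In fact Q(∛827, ω) is the splitting field of x^3 - 827 over Q.)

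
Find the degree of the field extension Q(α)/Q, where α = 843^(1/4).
[Q(α):Q] = 4

α is a root of x^4 - 843. By Eisenstein's criterion at the prime p = 3 (which divides the constant term 843 but p^2 = 9 does not, since 843 is squarefree), x^4 - 843 is irreducible over Q. Hence [Q(α):Q] = 4.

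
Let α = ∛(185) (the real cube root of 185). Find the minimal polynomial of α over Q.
m_α(x) = x^3 - 185

α satisfies α^3 = 185, so x^3 - 185 annihilates α. By the rational root test, a rational root p/q (in lowest terms) of x^3 - 185 would satisfy p^3 = 185 q^3, forcing q = 1 and p^3 = 185; but 185 is not a perfect cube, contradiction. A monic cubic over Q with no rational root is irreducible (any nontrivial factorization would include a linear factor). Hence x^3 - 185 is the minimal polynomial of α, and in particular [Q(α):Q] = 3.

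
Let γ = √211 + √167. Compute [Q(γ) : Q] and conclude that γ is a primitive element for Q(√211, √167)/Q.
[Q(γ) : Q] = 4 (equivalently, Q(γ) = Q(√211, √167))

Obviously Q(γ) ⊆ Q(√211, √167), and [Q(√211, √167):Q] = 4 (since 211, 167 are distinct squarefree integers > 1 with 35237 not a perfect square). To show equality we compute the minimal polynomial of γ. From γ = √211 + √167: γ^2 = 211 + 2√(35237) + 167 = 378 + 2√(35237), so γ^2 - 378 = 2√(35237); squaring, (γ^2 - 378)^2 = 4·35237, i.e. γ^4 - 756γ^2 + 142884 - 140948 = 0, i.e. γ^4 - 756γ^2 + 1936 = 0. So γ is a root of x^4 - 756x^2 + 1936. This polynomial is irreducible over Q: it has no rational root (each ±√211 ± √167 is irrational), and any factorization into two quadratics over Q would force √(35237) ∈ Q (pairing opposite roots) or √211, √167 ∈ Q (other pairings), all impossible. Hence [Q(γ):Q] = 4 = [Q(√211, √167):Q], so Q(γ) = Q(√211, √167).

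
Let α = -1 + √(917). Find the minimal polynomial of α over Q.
m_α(x) = x^2 + 2x - 916

From α + 1 = √(917), squaring gives (α + 1)^2 = 917, i.e. α^2 + 2α + 1 = 917, so α^2 + 2α - 916 = 0. The discriminant of x^2 + 2x - 916 is (2)^2 - 4·(-916) = 4 + 3664 = 3668, and 4·(917) is not a perfect square in Q since 917 is squarefree and ≠ 1. Hence x^2 + 2x - 916 is irreducible over Q and is the minimal polynomial of α.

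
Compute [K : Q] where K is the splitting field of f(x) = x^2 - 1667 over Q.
[K : Q] = 2

f(x) = x^2 - 1667 factors as (x - √1667)(x + √1667). The splitting field is K = Q(√1667). Since 1667 is squarefree and > 1, it is not a perfect square, so x^2 - 1667 is irreducible over Q and [Q(√1667) : Q] = 2. Hence [K : Q] = 2.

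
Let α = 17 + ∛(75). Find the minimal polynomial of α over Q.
m_α(x) = x^3 - 51x^2 + 867x - 4988

Set β = α - 17 = ∛(75), so β^3 = 75. Then (α - 17)^3 - 75 = 0, i.e. α is a root of g(x) = (x - 17)^3 - 75 = x^3 - 51x^2 + 867x - 4988. Since g(x) = h(x - 17) where h(x) = x^3 - 75, and h is irreducible over Q (because 75 is not a perfect cube, so h has no rational root, and a monic cubic with no rational root is irreducible), g is also irreducible (irreducibility is preserved under the substitution x → x - 17). Hence m_α(x) = x^3 - 51x^2 + 867x - 4988.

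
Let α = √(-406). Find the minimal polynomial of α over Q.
m_α(x) = x^2 + 406

α satisfies α^2 + 406 = 0, so x^2 + 406 annihilates α. Since d = -406 is squarefree and ≠ 1, it is not a perfect square in Q, so x^2 + 406 has no rational root and is therefore irreducible over Q (a degree-2 polynomial over a field is irreducible iff it has no root). Hence m_α(x) = x^2 + 406.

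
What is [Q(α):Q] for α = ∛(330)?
[Q(α):Q] = 3

The minimal polynomial of α is x^3 - 330, irreducible over Q since 330 is not a perfect cube (so x^3 - 330 has no rational root). Hence [Q(α):Q] = deg(m_α) = 3.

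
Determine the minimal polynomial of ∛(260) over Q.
m_α(x) = x^3 - 260

α satisfies α^3 = 260, so x^3 - 260 annihilates α. By the rational root test, a rational root p/q (in lowest terms) of x^3 - 260 would satisfy p^3 = 260 q^3, forcing q = 1 and p^3 = 260; but 260 is not a perfect cube, contradiction. A monic cubic over Q with no rational root is irreducible (any nontrivial factorization would include a linear factor). Hence x^3 - 260 is the minimal polynomial of α, and in particular [Q(α):Q] = 3.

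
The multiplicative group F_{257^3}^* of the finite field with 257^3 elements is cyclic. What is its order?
|F_{257^3}^*| = 16974592

F_{257^3} has 257^3 = 16974593 elements; its multiplicative group consists of all nonzero elements, so |F_{257^3}^*| = 16974593 - 1 = 16974592. (It is cyclic since any finite subgroup of the multiplicative group of a field is cyclic.)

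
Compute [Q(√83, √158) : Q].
[Q(√83, √158) : Q] = 4

[Q(√83):Q] = 2 (min poly x^2 - 83, irreducible since 83 is squarefree > 1). For the top step, suppose √158 ∈ Q(√83), say √158 = c + d√83 with c, d ∈ Q. Squaring: 158 = c^2 + 83d^2 + 2cd√83. Since √83 ∉ Q this forces 2cd = 0. If d = 0 then √158 = c ∈ Q, contradicting 158 squarefree > 1. If c = 0 then 158 = 83d^2, so 83·158 = (83d)^2 is a perfect square in Q — but 83·158 = 13114 is not a perfect square (since 83 and 158 are distinct squarefree integers). Contradiction. Hence √158 ∉ Q(√83), so x^2 - 158 stays irreducible over Q(√83) and [Q(√83, √158) : Q(√83)] = 2. By the tower law, [Q(√83, √158) : Q] = 2 · 2 = 4.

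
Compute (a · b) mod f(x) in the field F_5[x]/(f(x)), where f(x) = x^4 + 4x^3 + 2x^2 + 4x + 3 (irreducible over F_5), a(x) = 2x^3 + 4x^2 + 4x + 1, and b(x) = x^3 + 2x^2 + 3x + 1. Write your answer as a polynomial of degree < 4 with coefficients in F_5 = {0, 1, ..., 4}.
a · b ≡ 4x^3 + 4x^2 + x + 4 (mod f(x))

Multiply in F_5[x]: a(x)·b(x) = (2x^3 + 4x^2 + 4x + 1)·(x^3 + 2x^2 + 3x + 1) = 2x^6 + 3x^5 + 3x^4 + 3x^3 + 3x^2 + 2x + 1. This has degree ≥ 4, so divide by f(x) over F_5: 2x^6 + 3x^5 + 3x^4 + 3x^3 + 3x^2 + 2x + 1 = (2x^2 + 4)·(x^4 + 4x^3 + 2x^2 + 4x + 3) + (4x^3 + 4x^2 + x + 4). Hence a·b ≡ 4x^3 + 4x^2 + x + 4 (mod f). (F_5[x]/(f) is a field with 5^4 = 625 elements since f is irreducible of degree 4.)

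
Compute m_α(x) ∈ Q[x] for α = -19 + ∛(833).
m_α(x) = x^3 + 57x^2 + 1083x + 6026

Set β = α + 19 = ∛(833), so β^3 = 833. Then (α + 19)^3 - 833 = 0, i.e. α is a root of g(x) = (x + 19)^3 - 833 = x^3 + 57x^2 + 1083x + 6026. Since g(x) = h(x + 19) where h(x) = x^3 - 833, and h is irreducible over Q (because 833 is not a perfect cube, so h has no rational root, and a monic cubic with no rational root is irreducible), g is also irreducible (irreducibility is preserved under the substitution x → x + 19). Hence m_α(x) = x^3 + 57x^2 + 1083x + 6026.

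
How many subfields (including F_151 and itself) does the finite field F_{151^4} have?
F_{151^4} has 3 subfields

The subfields of F_{p^n} are exactly the fields F_{p^d} for d | n (each is the fixed field of the unique index-d subgroup of Gal(F_{p^n}/F_p) ≅ Z/nZ). The divisors of n = 4 are {1, 2, 4}, giving 3 subfields: F_{151^1}, F_{151^2}, F_{151^4}.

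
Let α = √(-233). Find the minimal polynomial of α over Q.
m_α(x) = x^2 + 233

α satisfies α^2 + 233 = 0, so x^2 + 233 annihilates α. Since d = -233 is squarefree and ≠ 1, it is not a perfect square in Q, so x^2 + 233 has no rational root and is therefore irreducible over Q (a degree-2 polynomial over a field is irreducible iff it has no root). Hence m_α(x) = x^2 + 233.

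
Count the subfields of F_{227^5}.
F_{227^5} has 2 subfields

The subfields of F_{p^n} are exactly the fields F_{p^d} for d | n (each is the fixed field of the unique index-d subgroup of Gal(F_{p^n}/F_p) ≅ Z/nZ). The divisors of n = 5 are {1, 5}, giving 2 subfields: F_{227^1}, F_{227^5}.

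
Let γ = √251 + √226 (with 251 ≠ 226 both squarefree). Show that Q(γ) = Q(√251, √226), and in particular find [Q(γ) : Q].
[Q(γ) : Q] = 4 (equivalently, Q(γ) = Q(√251, √226))

Obviously Q(γ) ⊆ Q(√251, √226), and [Q(√251, √226):Q] = 4 (since 251, 226 are distinct squarefree integers > 1 with 56726 not a perfect square). To show equality we compute the minimal polynomial of γ. From γ = √251 + √226: γ^2 = 251 + 2√(56726) + 226 = 477 + 2√(56726), so γ^2 - 477 = 2√(56726); squaring, (γ^2 - 477)^2 = 4·56726, i.e. γ^4 - 954γ^2 + 227529 - 226904 = 0, i.e. γ^4 - 954γ^2 + 625 = 0. So γ is a root of x^4 - 954x^2 + 625. This polynomial is irreducible over Q: it has no rational root (each ±√251 ± √226 is irrational), and any factorization into two quadratics over Q would force √(56726) ∈ Q (pairing opposite roots) or √251, √226 ∈ Q (other pairings), all impossible. Hence [Q(γ):Q] = 4 = [Q(√251, √226):Q], so Q(γ) = Q(√251, √226).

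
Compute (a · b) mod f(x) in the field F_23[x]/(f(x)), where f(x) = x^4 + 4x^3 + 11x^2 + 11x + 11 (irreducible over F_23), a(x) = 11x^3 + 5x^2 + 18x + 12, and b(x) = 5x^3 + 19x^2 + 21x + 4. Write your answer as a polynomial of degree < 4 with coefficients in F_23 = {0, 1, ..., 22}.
a · b ≡ 13x^3 + 9x^2 + 13x + 6 (mod f(x))

Multiply in F_23[x]: a(x)·b(x) = (11x^3 + 5x^2 + 18x + 12)·(5x^3 + 19x^2 + 21x + 4) = 9x^6 + 4x^5 + 2x^4 + 22x^3 + 5x^2 + 2x + 2. This has degree ≥ 4, so divide by f(x) over F_23: 9x^6 + 4x^5 + 2x^4 + 22x^3 + 5x^2 + 2x + 2 = (9x^2 + 14x + 8)·(x^4 + 4x^3 + 11x^2 + 11x + 11) + (13x^3 + 9x^2 + 13x + 6). Hence a·b ≡ 13x^3 + 9x^2 + 13x + 6 (mod f). (F_23[x]/(f) is a field with 23^4 = 279841 elements since f is irreducible of degree 4.)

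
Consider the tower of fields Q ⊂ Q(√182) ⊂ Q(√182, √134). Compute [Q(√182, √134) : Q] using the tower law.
[Q(√182, √134) : Q] = 4

[Q(√182):Q] = 2 (min poly x^2 - 182, irreducible since 182 is squarefree > 1). For the top step, suppose √134 ∈ Q(√182), say √134 = c + d√182 with c, d ∈ Q. Squaring: 134 = c^2 + 182d^2 + 2cd√182. Since √182 ∉ Q this forces 2cd = 0. If d = 0 then √134 = c ∈ Q, contradicting 134 squarefree > 1. If c = 0 then 134 = 182d^2, so 182·134 = (182d)^2 is a perfect square in Q — but 182·134 = 24388 is not a perfect square (since 182 and 134 are distinct squarefree integers). Contradiction. Hence √134 ∉ Q(√182), so x^2 - 134 stays irreducible over Q(√182) and [Q(√182, √134) : Q(√182)] = 2. By the tower law, [Q(√182, √134) : Q] = 2 · 2 = 4.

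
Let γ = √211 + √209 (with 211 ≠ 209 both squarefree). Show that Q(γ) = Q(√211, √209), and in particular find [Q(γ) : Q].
[Q(γ) : Q] = 4 (equivalently, Q(γ) = Q(√211, √209))

Obviously Q(γ) ⊆ Q(√211, √209), and [Q(√211, √209):Q] = 4 (since 211, 209 are distinct squarefree integers > 1 with 44099 not a perfect square). To show equality we compute the minimal polynomial of γ. From γ = √211 + √209: γ^2 = 211 + 2√(44099) + 209 = 420 + 2√(44099), so γ^2 - 420 = 2√(44099); squaring, (γ^2 - 420)^2 = 4·44099, i.e. γ^4 - 840γ^2 + 176400 - 176396 = 0, i.e. γ^4 - 840γ^2 + 4 = 0. So γ is a root of x^4 - 840x^2 + 4. This polynomial is irreducible over Q: it has no rational root (each ±√211 ± √209 is irrational), and any factorization into two quadratics over Q would force √(44099) ∈ Q (pairing opposite roots) or √211, √209 ∈ Q (other pairings), all impossible. Hence [Q(γ):Q] = 4 = [Q(√211, √209):Q], so Q(γ) = Q(√211, √209).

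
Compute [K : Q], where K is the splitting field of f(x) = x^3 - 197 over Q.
[K : Q] = 6

The roots of x^3 - 197 are ∛197, ω∛197, ω^2∛197 where ω = e^(2πi/3) is a primitive cube root of unity, so K = Q(∛197, ω). Now [Q(∛197):Q] = 3 (since 197 is not a perfect cube, x^3 - 197 is irreducible) and [Q(ω):Q] = 2. Both 2 and 3 divide [K:Q], and [K:Q] ≤ 3·2 = 6, so [K:Q] = 6. (Equivalently: Q(∛197) ⊂ R but ω ∉ R, so [K : Q(∛197)] = 2.)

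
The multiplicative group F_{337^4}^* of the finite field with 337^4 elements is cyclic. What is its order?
|F_{337^4}^*| = 12897917760

F_{337^4} has 337^4 = 12897917761 elements; its multiplicative group consists of all nonzero elements, so |F_{337^4}^*| = 12897917761 - 1 = 12897917760. (It is cyclic since any finite subgroup of the multiplicative group of a field is cyclic.)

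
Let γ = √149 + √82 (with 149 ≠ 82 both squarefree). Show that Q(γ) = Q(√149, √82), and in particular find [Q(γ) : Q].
[Q(γ) : Q] = 4 (equivalently, Q(γ) = Q(√149, √82))

Obviously Q(γ) ⊆ Q(√149, √82), and [Q(√149, √82):Q] = 4 (since 149, 82 are distinct squarefree integers > 1 with 12218 not a perfect square). To show equality we compute the minimal polynomial of γ. From γ = √149 + √82: γ^2 = 149 + 2√(12218) + 82 = 231 + 2√(12218), so γ^2 - 231 = 2√(12218); squaring, (γ^2 - 231)^2 = 4·12218, i.e. γ^4 - 462γ^2 + 53361 - 48872 = 0, i.e. γ^4 - 462γ^2 + 4489 = 0. So γ is a root of x^4 - 462x^2 + 4489. This polynomial is irreducible over Q: it has no rational root (each ±√149 ± √82 is irrational), and any factorization into two quadratics over Q would force √(12218) ∈ Q (pairing opposite roots) or √149, √82 ∈ Q (other pairings), all impossible. Hence [Q(γ):Q] = 4 = [Q(√149, √82):Q], so Q(γ) = Q(√149, √82).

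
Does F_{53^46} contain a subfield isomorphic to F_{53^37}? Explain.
No: F_{53^37} is not a subfield of F_{53^46}

F_{p^m} embeds in F_{p^n} iff m | n. Here 37 ∤ 46 (since 46 = 1·37 + 9 with remainder 9 ≠ 0), so F_{53^37} is not a subfield of F_{53^46}. Equivalently: if it were, the tower law would give 37 = [F_{53^37}:F_53] dividing [F_{53^46}:F_53] = 46, contradiction.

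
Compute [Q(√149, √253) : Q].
[Q(√149, √253) : Q] = 4

[Q(√149):Q] = 2 (min poly x^2 - 149, irreducible since 149 is squarefree > 1). For the top step, suppose √253 ∈ Q(√149), say √253 = c + d√149 with c, d ∈ Q. Squaring: 253 = c^2 + 149d^2 + 2cd√149. Since √149 ∉ Q this forces 2cd = 0. If d = 0 then √253 = c ∈ Q, contradicting 253 squarefree > 1. If c = 0 then 253 = 149d^2, so 149·253 = (149d)^2 is a perfect square in Q — but 149·253 = 37697 is not a perfect square (since 149 and 253 are distinct squarefree integers). Contradiction. Hence √253 ∉ Q(√149), so x^2 - 253 stays irreducible over Q(√149) and [Q(√149, √253) : Q(√149)] = 2. By the tower law, [Q(√149, √253) : Q] = 2 · 2 = 4.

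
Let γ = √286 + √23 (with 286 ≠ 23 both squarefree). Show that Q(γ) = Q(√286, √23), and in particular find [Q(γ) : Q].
[Q(γ) : Q] = 4 (equivalently, Q(γ) = Q(√286, √23))

Obviously Q(γ) ⊆ Q(√286, √23), and [Q(√286, √23):Q] = 4 (since 286, 23 are distinct squarefree integers > 1 with 6578 not a perfect square). To show equality we compute the minimal polynomial of γ. From γ = √286 + √23: γ^2 = 286 + 2√(6578) + 23 = 309 + 2√(6578), so γ^2 - 309 = 2√(6578); squaring, (γ^2 - 309)^2 = 4·6578, i.e. γ^4 - 618γ^2 + 95481 - 26312 = 0, i.e. γ^4 - 618γ^2 + 69169 = 0. So γ is a root of x^4 - 618x^2 + 69169. This polynomial is irreducible over Q: it has no rational root (each ±√286 ± √23 is irrational), and any factorization into two quadratics over Q would force √(6578) ∈ Q (pairing opposite roots) or √286, √23 ∈ Q (other pairings), all impossible. Hence [Q(γ):Q] = 4 = [Q(√286, √23):Q], so Q(γ) = Q(√286, √23).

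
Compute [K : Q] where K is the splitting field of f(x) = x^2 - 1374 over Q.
[K : Q] = 2

f(x) = x^2 - 1374 factors as (x - √1374)(x + √1374). The splitting field is K = Q(√1374). Since 1374 is squarefree and > 1, it is not a perfect square, so x^2 - 1374 is irreducible over Q and [Q(√1374) : Q] = 2. Hence [K : Q] = 2.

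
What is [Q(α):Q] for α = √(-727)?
[Q(α):Q] = 2

[Q(α):Q] equals the degree of the minimal polynomial of α. Here α^2 = -727 and x^2 + 727 is irreducible (d = -727 is squarefree, ≠ 1, hence not a square), so deg(m_α) = 2. Thus [Q(α):Q] = 2.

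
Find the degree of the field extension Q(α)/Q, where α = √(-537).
[Q(α):Q] = 2

[Q(α):Q] equals the degree of the minimal polynomial of α. Here α^2 = -537 and x^2 + 537 is irreducible (d = -537 is squarefree, ≠ 1, hence not a square), so deg(m_α) = 2. Thus [Q(α):Q] = 2.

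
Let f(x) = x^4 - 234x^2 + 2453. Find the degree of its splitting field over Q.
[K : Q] = 4

Solving the quadratic in x^2: x^2 = (234 ± √(234^2 - 4·2453))/2 = (234 ± √44944)/2 = (234 ± 212)/2, giving x^2 = 223 or x^2 = 11. So f(x) = (x^2 - 223)(x^2 - 11) and the roots of f are ±√223, ±√11. Hence the splitting field is K = Q(√223, √11). Since 223 and 11 are distinct squarefree integers > 1, their product 2453 is not a perfect square, so √11 ∉ Q(√223). By the tower law [K:Q] = [Q(√223,√11):Q(√223)] · [Q(√223):Q] = 2 · 2 = 4.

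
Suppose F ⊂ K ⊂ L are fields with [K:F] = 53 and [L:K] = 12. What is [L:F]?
[L:F] = 636

The tower law says that for any tower of field extensions F ⊂ K ⊂ L with finite degrees, [L:F] = [L:K] · [K:F]. Here this gives [L:F] = 12 · 53 = 636.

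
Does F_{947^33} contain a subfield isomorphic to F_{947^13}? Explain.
No: F_{947^13} is not a subfield of F_{947^33}

F_{p^m} embeds in F_{p^n} iff m | n. Here 13 ∤ 33 (since 33 = 2·13 + 7 with remainder 7 ≠ 0), so F_{947^13} is not a subfield of F_{947^33}. Equivalently: if it were, the tower law would give 13 = [F_{947^13}:F_947] dividing [F_{947^33}:F_947] = 33, contradiction.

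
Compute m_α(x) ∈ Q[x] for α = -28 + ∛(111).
m_α(x) = x^3 + 84x^2 + 2352x + 21841

Set β = α + 28 = ∛(111), so β^3 = 111. Then (α + 28)^3 - 111 = 0, i.e. α is a root of g(x) = (x + 28)^3 - 111 = x^3 + 84x^2 + 2352x + 21841. Since g(x) = h(x + 28) where h(x) = x^3 - 111, and h is irreducible over Q (because 111 is not a perfect cube, so h has no rational root, and a monic cubic with no rational root is irreducible), g is also irreducible (irreducibility is preserved under the substitution x → x + 28). Hence m_α(x) = x^3 + 84x^2 + 2352x + 21841.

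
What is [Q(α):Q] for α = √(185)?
[Q(α):Q] = 2

[Q(α):Q] equals the degree of the minimal polynomial of α. Here α^2 = 185 and x^2 - 185 is irreducible (d = 185 is squarefree, ≠ 1, hence not a square), so deg(m_α) = 2. Thus [Q(α):Q] = 2.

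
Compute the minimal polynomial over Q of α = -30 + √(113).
m_α(x) = x^2 + 60x + 787

From α + 30 = √(113), squaring gives (α + 30)^2 = 113, i.e. α^2 + 60α + 900 = 113, so α^2 + 60α + 787 = 0. The discriminant of x^2 + 60x + 787 is (60)^2 - 4·(787) = 3600 - 3148 = 452, and 4·(113) is not a perfect square in Q since 113 is squarefree and ≠ 1. Hence x^2 + 60x + 787 is irreducible over Q and is the minimal polynomial of α.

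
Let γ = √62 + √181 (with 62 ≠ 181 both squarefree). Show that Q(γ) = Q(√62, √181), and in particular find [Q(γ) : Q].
[Q(γ) : Q] = 4 (equivalently, Q(γ) = Q(√62, √181))

Obviously Q(γ) ⊆ Q(√62, √181), and [Q(√62, √181):Q] = 4 (since 62, 181 are distinct squarefree integers > 1 with 11222 not a perfect square). To show equality we compute the minimal polynomial of γ. From γ = √62 + √181: γ^2 = 62 + 2√(11222) + 181 = 243 + 2√(11222), so γ^2 - 243 = 2√(11222); squaring, (γ^2 - 243)^2 = 4·11222, i.e. γ^4 - 486γ^2 + 59049 - 44888 = 0, i.e. γ^4 - 486γ^2 + 14161 = 0. So γ is a root of x^4 - 486x^2 + 14161. This polynomial is irreducible over Q: it has no rational root (each ±√62 ± √181 is irrational), and any factorization into two quadratics over Q would force √(11222) ∈ Q (pairing opposite roots) or √62, √181 ∈ Q (other pairings), all impossible. Hence [Q(γ):Q] = 4 = [Q(√62, √181):Q], so Q(γ) = Q(√62, √181).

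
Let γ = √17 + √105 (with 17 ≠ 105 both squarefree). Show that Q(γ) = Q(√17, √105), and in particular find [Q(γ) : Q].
[Q(γ) : Q] = 4 (equivalently, Q(γ) = Q(√17, √105))

Obviously Q(γ) ⊆ Q(√17, √105), and [Q(√17, √105):Q] = 4 (since 17, 105 are distinct squarefree integers > 1 with 1785 not a perfect square). To show equality we compute the minimal polynomial of γ. From γ = √17 + √105: γ^2 = 17 + 2√(1785) + 105 = 122 + 2√(1785), so γ^2 - 122 = 2√(1785); squaring, (γ^2 - 122)^2 = 4·1785, i.e. γ^4 - 244γ^2 + 14884 - 7140 = 0, i.e. γ^4 - 244γ^2 + 7744 = 0. So γ is a root of x^4 - 244x^2 + 7744. This polynomial is irreducible over Q: it has no rational root (each ±√17 ± √105 is irrational), and any factorization into two quadratics over Q would force √(1785) ∈ Q (pairing opposite roots) or √17, √105 ∈ Q (other pairings), all impossible. Hence [Q(γ):Q] = 4 = [Q(√17, √105):Q], so Q(γ) = Q(√17, √105).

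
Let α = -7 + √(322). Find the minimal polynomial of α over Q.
m_α(x) = x^2 + 14x - 273

From α + 7 = √(322), squaring gives (α + 7)^2 = 322, i.e. α^2 + 14α + 49 = 322, so α^2 + 14α - 273 = 0. The discriminant of x^2 + 14x - 273 is (14)^2 - 4·(-273) = 196 + 1092 = 1288, and 4·(322) is not a perfect square in Q since 322 is squarefree and ≠ 1. Hence x^2 + 14x - 273 is irreducible over Q and is the minimal polynomial of α.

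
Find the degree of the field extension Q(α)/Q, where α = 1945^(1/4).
[Q(α):Q] = 4

α is a root of x^4 - 1945. By Eisenstein's criterion at the prime p = 5 (which divides the constant term 1945 but p^2 = 25 does not, since 1945 is squarefree), x^4 - 1945 is irreducible over Q. Hence [Q(α):Q] = 4.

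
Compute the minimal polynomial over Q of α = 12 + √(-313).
m_α(x) = x^2 - 24x + 457

From α - 12 = √(-313), squaring gives (α - 12)^2 = -313, i.e. α^2 - 24α + 144 = -313, so α^2 - 24α + 457 = 0. The discriminant of x^2 - 24x + 457 is (-24)^2 - 4·(457) = 576 - 1828 = -1252, and 4·(-313) is not a perfect square in Q since -313 is squarefree and ≠ 1. Hence x^2 - 24x + 457 is irreducible over Q and is the minimal polynomial of α.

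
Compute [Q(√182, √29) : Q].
[Q(√182, √29) : Q] = 4

[Q(√182):Q] = 2 (min poly x^2 - 182, irreducible since 182 is squarefree > 1). For the top step, suppose √29 ∈ Q(√182), say √29 = c + d√182 with c, d ∈ Q. Squaring: 29 = c^2 + 182d^2 + 2cd√182. Since √182 ∉ Q this forces 2cd = 0. If d = 0 then √29 = c ∈ Q, contradicting 29 squarefree > 1. If c = 0 then 29 = 182d^2, so 182·29 = (182d)^2 is a perfect square in Q — but 182·29 = 5278 is not a perfect square (since 182 and 29 are distinct squarefree integers). Contradiction. Hence √29 ∉ Q(√182), so x^2 - 29 stays irreducible over Q(√182) and [Q(√182, √29) : Q(√182)] = 2. By the tower law, [Q(√182, √29) : Q] = 2 · 2 = 4.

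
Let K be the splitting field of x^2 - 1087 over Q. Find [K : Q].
[K : Q] = 2

f(x) = x^2 - 1087 factors as (x - √1087)(x + √1087). The splitting field is K = Q(√1087). Since 1087 is squarefree and > 1, it is not a perfect square, so x^2 - 1087 is irreducible over Q and [Q(√1087) : Q] = 2. Hence [K : Q] = 2.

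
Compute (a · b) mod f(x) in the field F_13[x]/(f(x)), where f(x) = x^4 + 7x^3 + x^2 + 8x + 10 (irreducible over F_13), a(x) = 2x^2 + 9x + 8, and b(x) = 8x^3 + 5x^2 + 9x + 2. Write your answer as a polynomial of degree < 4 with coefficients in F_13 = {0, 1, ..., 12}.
a · b ≡ 9x^3 + x^2 + x + 4 (mod f(x))

Multiply in F_13[x]: a(x)·b(x) = (2x^2 + 9x + 8)·(8x^3 + 5x^2 + 9x + 2) = 3x^5 + 4x^4 + 10x^3 + 8x^2 + 12x + 3. This has degree ≥ 4, so divide by f(x) over F_13: 3x^5 + 4x^4 + 10x^3 + 8x^2 + 12x + 3 = (3x + 9)·(x^4 + 7x^3 + x^2 + 8x + 10) + (9x^3 + x^2 + x + 4). Hence a·b ≡ 9x^3 + x^2 + x + 4 (mod f). (F_13[x]/(f) is a field with 13^4 = 28561 elements since f is irreducible of degree 4.)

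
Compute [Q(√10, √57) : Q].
[Q(√10, √57) : Q] = 4

[Q(√10):Q] = 2 (min poly x^2 - 10, irreducible since 10 is squarefree > 1). For the top step, suppose √57 ∈ Q(√10), say √57 = c + d√10 with c, d ∈ Q. Squaring: 57 = c^2 + 10d^2 + 2cd√10. Since √10 ∉ Q this forces 2cd = 0. If d = 0 then √57 = c ∈ Q, contradicting 57 squarefree > 1. If c = 0 then 57 = 10d^2, so 10·57 = (10d)^2 is a perfect square in Q — but 10·57 = 570 is not a perfect square (since 10 and 57 are distinct squarefree integers). Contradiction. Hence √57 ∉ Q(√10), so x^2 - 57 stays irreducible over Q(√10) and [Q(√10, √57) : Q(√10)] = 2. By the tower law, [Q(√10, √57) : Q] = 2 · 2 = 4.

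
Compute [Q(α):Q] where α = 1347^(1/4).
[Q(α):Q] = 4

α is a root of x^4 - 1347. By Eisenstein's criterion at the prime p = 3 (which divides the constant term 1347 but p^2 = 9 does not, since 1347 is squarefree), x^4 - 1347 is irreducible over Q. Hence [Q(α):Q] = 4.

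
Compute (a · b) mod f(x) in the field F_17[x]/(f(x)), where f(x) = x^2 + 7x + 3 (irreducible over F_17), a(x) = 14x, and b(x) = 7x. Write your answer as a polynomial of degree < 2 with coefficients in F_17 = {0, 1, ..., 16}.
a · b ≡ 11x + 12 (mod f(x))

Multiply in F_17[x]: a(x)·b(x) = (14x)·(7x) = 13x^2. This has degree ≥ 2, so divide by f(x) over F_17: 13x^2 = (13)·(x^2 + 7x + 3) + (11x + 12). Hence a·b ≡ 11x + 12 (mod f). (F_17[x]/(f) is a field with 17^2 = 289 elements since f is irreducible of degree 2.)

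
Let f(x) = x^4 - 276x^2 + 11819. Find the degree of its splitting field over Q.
[K : Q] = 4

Solving the quadratic in x^2: x^2 = (276 ± √(276^2 - 4·11819))/2 = (276 ± √28900)/2 = (276 ± 170)/2, giving x^2 = 53 or x^2 = 223. So f(x) = (x^2 - 53)(x^2 - 223) and the roots of f are ±√53, ±√223. Hence the splitting field is K = Q(√53, √223). Since 53 and 223 are distinct squarefree integers > 1, their product 11819 is not a perfect square, so √223 ∉ Q(√53). By the tower law [K:Q] = [Q(√53,√223):Q(√53)] · [Q(√53):Q] = 2 · 2 = 4.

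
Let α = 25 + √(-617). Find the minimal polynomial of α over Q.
m_α(x) = x^2 - 50x + 1242

From α - 25 = √(-617), squaring gives (α - 25)^2 = -617, i.e. α^2 - 50α + 625 = -617, so α^2 - 50α + 1242 = 0. The discriminant of x^2 - 50x + 1242 is (-50)^2 - 4·(1242) = 2500 - 4968 = -2468, and 4·(-617) is not a perfect square in Q since -617 is squarefree and ≠ 1. Hence x^2 - 50x + 1242 is irreducible over Q and is the minimal polynomial of α.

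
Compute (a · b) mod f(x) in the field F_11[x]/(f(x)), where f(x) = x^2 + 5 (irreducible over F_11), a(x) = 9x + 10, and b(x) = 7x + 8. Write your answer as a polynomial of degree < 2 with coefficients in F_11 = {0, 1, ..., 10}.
a · b ≡ 10x + 7 (mod f(x))

Multiply in F_11[x]: a(x)·b(x) = (9x + 10)·(7x + 8) = 8x^2 + 10x + 3. This has degree ≥ 2, so divide by f(x) over F_11: 8x^2 + 10x + 3 = (8)·(x^2 + 5) + (10x + 7). Hence a·b ≡ 10x + 7 (mod f). (F_11[x]/(f) is a field with 11^2 = 121 elements since f is irreducible of degree 2.)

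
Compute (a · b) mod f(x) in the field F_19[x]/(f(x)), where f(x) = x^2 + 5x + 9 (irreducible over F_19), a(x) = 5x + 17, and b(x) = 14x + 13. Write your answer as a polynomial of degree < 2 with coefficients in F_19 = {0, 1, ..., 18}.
a · b ≡ 10x + 9 (mod f(x))

Multiply in F_19[x]: a(x)·b(x) = (5x + 17)·(14x + 13) = 13x^2 + 18x + 12. This has degree ≥ 2, so divide by f(x) over F_19: 13x^2 + 18x + 12 = (13)·(x^2 + 5x + 9) + (10x + 9). Hence a·b ≡ 10x + 9 (mod f). (F_19[x]/(f) is a field with 19^2 = 361 elements since f is irreducible of degree 2.)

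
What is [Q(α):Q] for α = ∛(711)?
[Q(α):Q] = 3

The minimal polynomial of α is x^3 - 711, irreducible over Q since 711 is not a perfect cube (so x^3 - 711 has no rational root). Hence [Q(α):Q] = deg(m_α) = 3.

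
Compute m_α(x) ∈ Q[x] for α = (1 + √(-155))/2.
m_α(x) = x^2 - x + 39

From 2α - 1 = √(-155), squaring gives (2α - 1)^2 = -155, i.e. 4α^2 - 4α + 1 = -155, so α^2 - α + (1 + 155)/4 = 0. Since -155 ≡ 1 (mod 4), (1 + 155)/4 = 39 ∈ Z. The polynomial x^2 - x + 39 has discriminant 1 - 4·(39) = -155, which is not a perfect square in Q (d = -155 is squarefree and ≠ 1), so x^2 - x + 39 is irreducible over Q. It is the minimal polynomial of α.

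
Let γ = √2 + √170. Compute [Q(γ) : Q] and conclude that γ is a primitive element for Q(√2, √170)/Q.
[Q(γ) : Q] = 4 (equivalently, Q(γ) = Q(√2, √170))

Obviously Q(γ) ⊆ Q(√2, √170), and [Q(√2, √170):Q] = 4 (since 2, 170 are distinct squarefree integers > 1 with 340 not a perfect square). To show equality we compute the minimal polynomial of γ. From γ = √2 + √170: γ^2 = 2 + 2√(340) + 170 = 172 + 2√(340), so γ^2 - 172 = 2√(340); squaring, (γ^2 - 172)^2 = 4·340, i.e. γ^4 - 344γ^2 + 29584 - 1360 = 0, i.e. γ^4 - 344γ^2 + 28224 = 0. So γ is a root of x^4 - 344x^2 + 28224. This polynomial is irreducible over Q: it has no rational root (each ±√2 ± √170 is irrational), and any factorization into two quadratics over Q would force √(340) ∈ Q (pairing opposite roots) or √2, √170 ∈ Q (other pairings), all impossible. Hence [Q(γ):Q] = 4 = [Q(√2, √170):Q], so Q(γ) = Q(√2, √170).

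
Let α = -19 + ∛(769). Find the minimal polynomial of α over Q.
m_α(x) = x^3 + 57x^2 + 1083x + 6090

Set β = α + 19 = ∛(769), so β^3 = 769. Then (α + 19)^3 - 769 = 0, i.e. α is a root of g(x) = (x + 19)^3 - 769 = x^3 + 57x^2 + 1083x + 6090. Since g(x) = h(x + 19) where h(x) = x^3 - 769, and h is irreducible over Q (because 769 is not a perfect cube, so h has no rational root, and a monic cubic with no rational root is irreducible), g is also irreducible (irreducibility is preserved under the substitution x → x + 19). Hence m_α(x) = x^3 + 57x^2 + 1083x + 6090.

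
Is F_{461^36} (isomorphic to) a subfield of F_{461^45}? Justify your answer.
No: F_{461^36} is not a subfield of F_{461^45}

F_{p^m} embeds in F_{p^n} iff m | n. Here 36 ∤ 45 (since 45 = 1·36 + 9 with remainder 9 ≠ 0), so F_{461^36} is not a subfield of F_{461^45}. Equivalently: if it were, the tower law would give 36 = [F_{461^36}:F_461] dividing [F_{461^45}:F_461] = 45, contradiction.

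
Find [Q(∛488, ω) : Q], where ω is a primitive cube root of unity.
[Q(∛488, ω) : Q] = 6

[Q(∛488):Q] = 3 (min poly x^3 - 488, irreducible since 488 is not a perfect cube). [Q(ω):Q] = 2 (min poly x^2 + x + 1). Since Q(∛488) ⊂ R and ω ∉ R, we have ω ∉ Q(∛488), so x^2 + x + 1 remains irreducible over Q(∛488) and [Q(∛488, ω) : Q(∛488)] = 2. By the tower law, [Q(∛488, ω) : Q] = 3 · 2 = 6. (In fact Q(∛488, ω) is the splitting field of x^3 - 488 over Q.)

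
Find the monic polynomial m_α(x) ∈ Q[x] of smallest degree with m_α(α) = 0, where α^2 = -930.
m_α(x) = x^2 + 930

α satisfies α^2 + 930 = 0, so x^2 + 930 annihilates α. Since d = -930 is squarefree and ≠ 1, it is not a perfect square in Q, so x^2 + 930 has no rational root and is therefore irreducible over Q (a degree-2 polynomial over a field is irreducible iff it has no root). Hence m_α(x) = x^2 + 930.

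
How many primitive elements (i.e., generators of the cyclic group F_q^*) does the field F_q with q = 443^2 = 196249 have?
There are φ(196248) = 55296 primitive elements

F_q^* is cyclic of order q - 1 = 196248. A cyclic group of order m has exactly φ(m) generators. Here m = 196248 = 2^3 · 3 · 13 · 17 · 37, so the number of primitive elements is φ(196248) = 55296.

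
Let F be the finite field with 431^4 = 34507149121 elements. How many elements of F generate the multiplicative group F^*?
There are φ(34507149120) = 8928976896 primitive elements

F_q^* is cyclic of order q - 1 = 34507149120. A cyclic group of order m has exactly φ(m) generators. Here m = 34507149120 = 2^6 · 3^3 · 5 · 43 · 293 · 317, so the number of primitive elements is φ(34507149120) = 8928976896.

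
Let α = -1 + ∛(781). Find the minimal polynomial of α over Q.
m_α(x) = x^3 + 3x^2 + 3x - 780

Set β = α + 1 = ∛(781), so β^3 = 781. Then (α + 1)^3 - 781 = 0, i.e. α is a root of g(x) = (x + 1)^3 - 781 = x^3 + 3x^2 + 3x - 780. Since g(x) = h(x + 1) where h(x) = x^3 - 781, and h is irreducible over Q (because 781 is not a perfect cube, so h has no rational root, and a monic cubic with no rational root is irreducible), g is also irreducible (irreducibility is preserved under the substitution x → x + 1). Hence m_α(x) = x^3 + 3x^2 + 3x - 780.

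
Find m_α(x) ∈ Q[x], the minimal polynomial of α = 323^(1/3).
m_α(x) = x^3 - 323

α satisfies α^3 = 323, so x^3 - 323 annihilates α. By the rational root test, a rational root p/q (in lowest terms) of x^3 - 323 would satisfy p^3 = 323 q^3, forcing q = 1 and p^3 = 323; but 323 is not a perfect cube, contradiction. A monic cubic over Q with no rational root is irreducible (any nontrivial factorization would include a linear factor). Hence x^3 - 323 is the minimal polynomial of α, and in particular [Q(α):Q] = 3.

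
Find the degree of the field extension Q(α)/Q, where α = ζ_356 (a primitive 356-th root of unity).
[Q(α):Q] = 176

The minimal polynomial of ζ_356 over Q is the 356-th cyclotomic polynomial Φ_356(x), which is irreducible over Q and has degree φ(356) = 176. Hence [Q(α):Q] = φ(356) = 176.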